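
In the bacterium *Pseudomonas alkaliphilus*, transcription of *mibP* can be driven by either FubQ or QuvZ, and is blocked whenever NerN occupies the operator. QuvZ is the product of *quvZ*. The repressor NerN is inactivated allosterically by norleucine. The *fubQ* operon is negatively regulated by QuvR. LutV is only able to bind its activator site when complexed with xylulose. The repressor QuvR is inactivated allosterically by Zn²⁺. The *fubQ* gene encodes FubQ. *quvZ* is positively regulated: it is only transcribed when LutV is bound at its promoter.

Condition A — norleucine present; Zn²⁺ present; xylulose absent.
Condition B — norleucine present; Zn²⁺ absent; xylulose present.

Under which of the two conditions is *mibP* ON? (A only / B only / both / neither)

Condition A:
Norleucine is present, so NerN is inactive.
Zn²⁺ is present, so QuvR is inactive.
With no repressor bound, *fubQ* is transcribed.
So FubQ is produced and active.
Xylulose is absent, so LutV is inactive.
Required activator LutV is absent, so *quvZ* is not transcribed.
So QuvZ is not produced.
Activator FubQ is present, so *mibP* is transcribed.
→ *mibP* is ON in A.
Condition B:
Norleucine is present, so NerN is inactive.
Zn²⁺ is absent, so QuvR is active.
With repressor QuvR bound, *fubQ* is not transcribed.
So FubQ is not produced.
Xylulose is present, so LutV is active.
No repressor is bound and LutV is active, so *quvZ* is transcribed.
So QuvZ is produced and active.
Activator QuvZ is present, so *mibP* is transcribed.
→ *mibP* is ON in B.

both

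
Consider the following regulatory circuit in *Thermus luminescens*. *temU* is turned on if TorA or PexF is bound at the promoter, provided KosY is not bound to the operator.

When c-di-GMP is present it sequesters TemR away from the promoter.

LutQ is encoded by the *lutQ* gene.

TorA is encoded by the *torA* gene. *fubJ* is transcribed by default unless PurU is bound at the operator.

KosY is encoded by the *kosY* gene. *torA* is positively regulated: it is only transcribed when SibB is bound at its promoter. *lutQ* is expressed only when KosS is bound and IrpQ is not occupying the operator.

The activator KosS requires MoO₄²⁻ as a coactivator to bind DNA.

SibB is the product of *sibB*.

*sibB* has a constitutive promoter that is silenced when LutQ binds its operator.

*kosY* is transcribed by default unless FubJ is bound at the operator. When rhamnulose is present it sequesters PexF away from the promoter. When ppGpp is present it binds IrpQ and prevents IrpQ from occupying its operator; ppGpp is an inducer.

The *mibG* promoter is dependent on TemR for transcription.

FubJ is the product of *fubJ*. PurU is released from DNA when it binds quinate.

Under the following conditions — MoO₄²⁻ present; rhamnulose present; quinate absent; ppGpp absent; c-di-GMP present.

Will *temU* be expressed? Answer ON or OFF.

OFF

ppGpp is absent, so IrpQ is active.
MoO₄²⁻ is present, so KosS is active.
With repressor IrpQ bound, *lutQ* is not transcribed.
So LutQ is not produced.
With no repressor bound, *sibB* is transcribed.
So SibB is produced and active.
No repressor is bound and SibB is active, so *torA* is transcribed.
So TorA is produced and active.
Quinate is absent, so PurU is active.
With repressor PurU bound, *fubJ* is not transcribed.
So FubJ is not produced.
With no repressor bound, *kosY* is transcribed.
So KosY is produced and active.
Rhamnulose is present, so PexF is inactive.
With repressor KosY bound, *temU* is not transcribed.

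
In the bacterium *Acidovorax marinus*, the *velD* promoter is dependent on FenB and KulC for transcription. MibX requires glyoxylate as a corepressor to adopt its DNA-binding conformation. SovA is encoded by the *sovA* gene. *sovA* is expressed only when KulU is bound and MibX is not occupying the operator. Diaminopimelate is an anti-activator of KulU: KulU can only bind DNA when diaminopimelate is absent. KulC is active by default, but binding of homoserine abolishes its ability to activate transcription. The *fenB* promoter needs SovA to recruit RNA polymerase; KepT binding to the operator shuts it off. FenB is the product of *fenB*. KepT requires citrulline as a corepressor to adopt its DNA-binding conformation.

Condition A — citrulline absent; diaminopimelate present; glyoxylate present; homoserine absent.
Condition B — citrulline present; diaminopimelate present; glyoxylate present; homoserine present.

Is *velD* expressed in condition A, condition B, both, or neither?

Condition A:
Citrulline is absent, so KepT is inactive.
Diaminopimelate is present, so KulU is inactive.
Glyoxylate is present, so MibX is active.
With repressor MibX bound, *sovA* is not transcribed.
So SovA is not produced.
Required activator SovA is absent, so *fenB* is not transcribed.
So FenB is not produced.
Homoserine is absent, so KulC is active.
Required activator FenB is absent, so *velD* is not transcribed.
→ *velD* is OFF in A.
Condition B:
Citrulline is present, so KepT is active.
Diaminopimelate is present, so KulU is inactive.
Glyoxylate is present, so MibX is active.
With repressor MibX bound, *sovA* is not transcribed.
So SovA is not produced.
With repressor KepT bound, *fenB* is not transcribed.
So FenB is not produced.
Homoserine is present, so KulC is inactive.
Required activator FenB is absent, so *velD* is not transcribed.
→ *velD* is OFF in B.

neither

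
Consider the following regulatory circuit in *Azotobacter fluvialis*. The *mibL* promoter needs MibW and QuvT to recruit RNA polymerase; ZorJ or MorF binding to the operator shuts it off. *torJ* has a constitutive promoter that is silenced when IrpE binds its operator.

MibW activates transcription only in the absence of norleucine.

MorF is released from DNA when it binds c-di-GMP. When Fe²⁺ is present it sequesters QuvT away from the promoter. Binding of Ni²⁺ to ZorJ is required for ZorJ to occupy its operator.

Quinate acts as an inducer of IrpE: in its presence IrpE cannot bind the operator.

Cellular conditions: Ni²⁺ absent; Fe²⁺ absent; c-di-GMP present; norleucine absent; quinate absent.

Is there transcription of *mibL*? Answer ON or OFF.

Ni²⁺ is absent, so ZorJ is inactive.
Norleucine is absent, so MibW is active.
Fe²⁺ is absent, so QuvT is active.
c-di-GMP is present, so MorF is inactive.
No repressor is bound and MibW and QuvT are active, so *mibL* is transcribed.

ON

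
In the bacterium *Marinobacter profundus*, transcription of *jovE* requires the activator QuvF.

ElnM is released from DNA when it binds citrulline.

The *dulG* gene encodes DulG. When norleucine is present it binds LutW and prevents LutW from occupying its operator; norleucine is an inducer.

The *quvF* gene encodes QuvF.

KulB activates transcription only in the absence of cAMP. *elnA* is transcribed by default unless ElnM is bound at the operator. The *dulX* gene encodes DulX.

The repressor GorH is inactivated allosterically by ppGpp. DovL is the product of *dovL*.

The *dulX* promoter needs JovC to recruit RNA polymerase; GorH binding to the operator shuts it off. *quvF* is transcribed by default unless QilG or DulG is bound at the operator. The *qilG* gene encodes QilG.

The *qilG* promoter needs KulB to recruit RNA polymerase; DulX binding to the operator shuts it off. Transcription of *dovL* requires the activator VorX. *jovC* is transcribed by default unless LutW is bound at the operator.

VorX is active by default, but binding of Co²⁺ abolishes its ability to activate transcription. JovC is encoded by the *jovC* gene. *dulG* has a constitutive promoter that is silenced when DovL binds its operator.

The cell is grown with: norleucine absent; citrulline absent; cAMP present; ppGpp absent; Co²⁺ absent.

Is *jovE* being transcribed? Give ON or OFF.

Norleucine is absent, so LutW is active.
With repressor LutW bound, *jovC* is not transcribed.
So JovC is not produced.
ppGpp is absent, so GorH is active.
With repressor GorH bound, *dulX* is not transcribed.
So DulX is not produced.
cAMP is present, so KulB is inactive.
Required activator KulB is absent, so *qilG* is not transcribed.
So QilG is not produced.
Co²⁺ is absent, so VorX is active.
No repressor is bound and VorX is active, so *dovL* is transcribed.
So DovL is produced and active.
With repressor DovL bound, *dulG* is not transcribed.
So DulG is not produced.
With no repressor bound, *quvF* is transcribed.
So QuvF is produced and active.
No repressor is bound and QuvF is active, so *jovE* is transcribed.

ON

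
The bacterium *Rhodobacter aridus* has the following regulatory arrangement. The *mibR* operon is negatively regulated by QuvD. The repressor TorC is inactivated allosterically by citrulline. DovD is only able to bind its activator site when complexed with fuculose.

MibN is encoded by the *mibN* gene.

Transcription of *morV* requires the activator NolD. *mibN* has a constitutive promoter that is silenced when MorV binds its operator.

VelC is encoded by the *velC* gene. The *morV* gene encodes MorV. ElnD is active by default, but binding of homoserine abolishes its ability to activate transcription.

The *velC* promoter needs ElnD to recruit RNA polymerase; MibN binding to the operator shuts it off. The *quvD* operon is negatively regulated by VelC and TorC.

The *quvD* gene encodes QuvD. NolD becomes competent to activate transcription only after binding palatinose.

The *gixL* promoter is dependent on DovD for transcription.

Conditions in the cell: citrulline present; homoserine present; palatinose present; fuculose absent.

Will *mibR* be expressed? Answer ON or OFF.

Palatinose is present, so NolD is active.
No repressor is bound and NolD is active, so *morV* is transcribed.
So MorV is produced and active.
With repressor MorV bound, *mibN* is not transcribed.
So MibN is not produced.
Homoserine is present, so ElnD is inactive.
Required activator ElnD is absent, so *velC* is not transcribed.
So VelC is not produced.
Citrulline is present, so TorC is inactive.
With no repressor bound, *quvD* is transcribed.
So QuvD is produced and active.
With repressor QuvD bound, *mibR* is not transcribed.

OFF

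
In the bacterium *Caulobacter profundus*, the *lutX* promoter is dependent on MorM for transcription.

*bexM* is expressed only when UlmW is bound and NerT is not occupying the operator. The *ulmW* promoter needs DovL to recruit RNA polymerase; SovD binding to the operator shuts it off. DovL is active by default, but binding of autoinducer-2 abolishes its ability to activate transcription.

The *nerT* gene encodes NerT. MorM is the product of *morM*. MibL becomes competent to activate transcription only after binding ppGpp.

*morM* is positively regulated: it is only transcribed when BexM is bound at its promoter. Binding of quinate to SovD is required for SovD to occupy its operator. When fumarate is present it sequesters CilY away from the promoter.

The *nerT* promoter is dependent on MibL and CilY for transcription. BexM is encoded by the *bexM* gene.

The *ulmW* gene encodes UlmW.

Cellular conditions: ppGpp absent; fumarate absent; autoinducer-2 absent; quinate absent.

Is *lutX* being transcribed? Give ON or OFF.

ON

Quinate is absent, so SovD is inactive.
Autoinducer-2 is absent, so DovL is active.
No repressor is bound and DovL is active, so *ulmW* is transcribed.
So UlmW is produced and active.
ppGpp is absent, so MibL is inactive.
Fumarate is absent, so CilY is active.
Required activator MibL is absent, so *nerT* is not transcribed.
So NerT is not produced.
No repressor is bound and UlmW is active, so *bexM* is transcribed.
So BexM is produced and active.
No repressor is bound and BexM is active, so *morM* is transcribed.
So MorM is produced and active.
No repressor is bound and MorM is active, so *lutX* is transcribed.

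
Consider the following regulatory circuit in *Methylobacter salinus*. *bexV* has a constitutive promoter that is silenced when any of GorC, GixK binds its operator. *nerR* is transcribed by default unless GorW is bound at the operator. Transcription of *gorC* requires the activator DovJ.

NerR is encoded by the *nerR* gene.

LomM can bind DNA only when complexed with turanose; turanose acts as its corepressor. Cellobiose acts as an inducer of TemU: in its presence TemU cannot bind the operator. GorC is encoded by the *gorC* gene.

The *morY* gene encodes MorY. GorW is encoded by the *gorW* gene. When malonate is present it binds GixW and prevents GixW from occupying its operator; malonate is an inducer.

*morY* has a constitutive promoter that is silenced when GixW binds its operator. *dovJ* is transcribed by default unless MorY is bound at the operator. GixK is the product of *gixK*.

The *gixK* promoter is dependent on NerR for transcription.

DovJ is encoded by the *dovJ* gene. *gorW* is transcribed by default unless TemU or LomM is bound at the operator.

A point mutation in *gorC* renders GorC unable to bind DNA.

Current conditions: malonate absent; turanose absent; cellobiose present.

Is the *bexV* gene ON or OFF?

ON

GorC is non-functional in this strain, so it has no effect.
Cellobiose is present, so TemU is inactive.
Turanose is absent, so LomM is inactive.
With no repressor bound, *gorW* is transcribed.
So GorW is produced and active.
With repressor GorW bound, *nerR* is not transcribed.
So NerR is not produced.
Required activator NerR is absent, so *gixK* is not transcribed.
So GixK is not produced.
With no repressor bound, *bexV* is transcribed.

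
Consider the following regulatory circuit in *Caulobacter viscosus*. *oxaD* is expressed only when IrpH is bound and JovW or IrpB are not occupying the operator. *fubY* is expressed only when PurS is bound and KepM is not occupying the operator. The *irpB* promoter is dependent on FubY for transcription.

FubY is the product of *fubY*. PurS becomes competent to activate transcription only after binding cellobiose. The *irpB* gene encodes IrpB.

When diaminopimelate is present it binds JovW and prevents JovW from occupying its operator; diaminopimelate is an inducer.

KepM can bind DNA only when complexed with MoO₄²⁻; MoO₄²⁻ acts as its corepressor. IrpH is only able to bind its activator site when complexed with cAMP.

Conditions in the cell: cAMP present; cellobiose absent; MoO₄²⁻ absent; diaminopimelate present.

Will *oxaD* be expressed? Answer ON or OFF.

Diaminopimelate is present, so JovW is inactive.
Cellobiose is absent, so PurS is inactive.
MoO₄²⁻ is absent, so KepM is inactive.
Required activator PurS is absent, so *fubY* is not transcribed.
So FubY is not produced.
Required activator FubY is absent, so *irpB* is not transcribed.
So IrpB is not produced.
cAMP is present, so IrpH is active.
No repressor is bound and IrpH is active, so *oxaD* is transcribed.

ON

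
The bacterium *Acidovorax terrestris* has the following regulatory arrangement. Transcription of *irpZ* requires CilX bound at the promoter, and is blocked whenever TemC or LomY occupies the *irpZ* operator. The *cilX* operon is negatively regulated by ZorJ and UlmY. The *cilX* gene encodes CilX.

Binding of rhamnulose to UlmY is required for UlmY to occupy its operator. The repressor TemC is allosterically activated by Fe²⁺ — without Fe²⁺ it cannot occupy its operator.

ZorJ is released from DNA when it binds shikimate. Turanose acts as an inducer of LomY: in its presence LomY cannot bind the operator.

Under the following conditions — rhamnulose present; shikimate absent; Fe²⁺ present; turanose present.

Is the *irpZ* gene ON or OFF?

OFF

Fe²⁺ is present, so TemC is active.
Turanose is present, so LomY is inactive.
Shikimate is absent, so ZorJ is active.
Rhamnulose is present, so UlmY is active.
With repressor ZorJ bound, *cilX* is not transcribed.
So CilX is not produced.
With repressor TemC bound, *irpZ* is not transcribed.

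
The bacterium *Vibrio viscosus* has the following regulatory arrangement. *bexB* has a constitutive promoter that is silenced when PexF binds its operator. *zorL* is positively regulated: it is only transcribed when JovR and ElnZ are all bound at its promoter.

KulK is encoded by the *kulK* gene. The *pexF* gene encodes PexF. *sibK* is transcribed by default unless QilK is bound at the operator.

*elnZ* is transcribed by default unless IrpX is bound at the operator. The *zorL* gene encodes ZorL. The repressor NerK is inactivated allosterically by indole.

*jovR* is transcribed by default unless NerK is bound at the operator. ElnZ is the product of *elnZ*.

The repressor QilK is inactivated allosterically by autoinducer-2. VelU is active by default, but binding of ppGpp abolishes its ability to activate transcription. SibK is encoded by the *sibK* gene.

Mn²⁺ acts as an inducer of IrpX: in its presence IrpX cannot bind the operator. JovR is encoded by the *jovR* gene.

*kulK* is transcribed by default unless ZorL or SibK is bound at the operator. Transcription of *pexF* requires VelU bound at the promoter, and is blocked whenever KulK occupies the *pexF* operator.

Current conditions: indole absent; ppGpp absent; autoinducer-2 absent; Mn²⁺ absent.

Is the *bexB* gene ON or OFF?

ON

Indole is absent, so NerK is active.
With repressor NerK bound, *jovR* is not transcribed.
So JovR is not produced.
Mn²⁺ is absent, so IrpX is active.
With repressor IrpX bound, *elnZ* is not transcribed.
So ElnZ is not produced.
Required activator JovR is absent, so *zorL* is not transcribed.
So ZorL is not produced.
Autoinducer-2 is absent, so QilK is active.
With repressor QilK bound, *sibK* is not transcribed.
So SibK is not produced.
With no repressor bound, *kulK* is transcribed.
So KulK is produced and active.
ppGpp is absent, so VelU is active.
With repressor KulK bound, *pexF* is not transcribed.
So PexF is not produced.
With no repressor bound, *bexB* is transcribed.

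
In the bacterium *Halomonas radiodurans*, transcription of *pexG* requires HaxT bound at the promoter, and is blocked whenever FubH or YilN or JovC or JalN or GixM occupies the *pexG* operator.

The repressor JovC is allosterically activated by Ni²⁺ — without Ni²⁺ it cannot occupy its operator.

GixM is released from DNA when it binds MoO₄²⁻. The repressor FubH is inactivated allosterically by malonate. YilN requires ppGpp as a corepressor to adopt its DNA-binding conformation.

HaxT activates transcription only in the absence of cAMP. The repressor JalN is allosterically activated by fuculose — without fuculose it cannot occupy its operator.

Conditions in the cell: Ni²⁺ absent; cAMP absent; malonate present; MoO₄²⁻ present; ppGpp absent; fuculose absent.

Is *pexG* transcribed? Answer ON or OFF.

cAMP is absent, so HaxT is active.
Malonate is present, so FubH is inactive.
ppGpp is absent, so YilN is inactive.
Ni²⁺ is absent, so JovC is inactive.
Fuculose is absent, so JalN is inactive.
MoO₄²⁻ is present, so GixM is inactive.
No repressor is bound and HaxT is active, so *pexG* is transcribed.

ON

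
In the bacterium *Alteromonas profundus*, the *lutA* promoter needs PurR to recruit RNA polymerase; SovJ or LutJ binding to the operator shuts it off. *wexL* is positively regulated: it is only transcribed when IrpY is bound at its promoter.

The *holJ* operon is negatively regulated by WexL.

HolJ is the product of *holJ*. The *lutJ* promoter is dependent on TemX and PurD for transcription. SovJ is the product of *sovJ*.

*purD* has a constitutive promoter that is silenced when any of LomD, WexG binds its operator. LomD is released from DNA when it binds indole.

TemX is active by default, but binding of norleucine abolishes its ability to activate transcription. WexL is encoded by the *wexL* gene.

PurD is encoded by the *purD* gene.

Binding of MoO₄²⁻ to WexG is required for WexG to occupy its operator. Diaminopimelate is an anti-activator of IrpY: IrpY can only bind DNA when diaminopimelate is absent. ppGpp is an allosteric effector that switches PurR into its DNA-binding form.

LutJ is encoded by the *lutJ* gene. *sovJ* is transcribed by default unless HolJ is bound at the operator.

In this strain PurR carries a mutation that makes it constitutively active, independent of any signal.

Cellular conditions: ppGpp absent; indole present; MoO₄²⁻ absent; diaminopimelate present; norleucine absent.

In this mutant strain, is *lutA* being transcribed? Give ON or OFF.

PurR is constitutively active in this strain.
Diaminopimelate is present, so IrpY is inactive.
Required activator IrpY is absent, so *wexL* is not transcribed.
So WexL is not produced.
With no repressor bound, *holJ* is transcribed.
So HolJ is produced and active.
With repressor HolJ bound, *sovJ* is not transcribed.
So SovJ is not produced.
Norleucine is absent, so TemX is active.
Indole is present, so LomD is inactive.
MoO₄²⁻ is absent, so WexG is inactive.
With no repressor bound, *purD* is transcribed.
So PurD is produced and active.
No repressor is bound and TemX and PurD are active, so *lutJ* is transcribed.
So LutJ is produced and active.
With repressor LutJ bound, *lutA* is not transcribed.

OFF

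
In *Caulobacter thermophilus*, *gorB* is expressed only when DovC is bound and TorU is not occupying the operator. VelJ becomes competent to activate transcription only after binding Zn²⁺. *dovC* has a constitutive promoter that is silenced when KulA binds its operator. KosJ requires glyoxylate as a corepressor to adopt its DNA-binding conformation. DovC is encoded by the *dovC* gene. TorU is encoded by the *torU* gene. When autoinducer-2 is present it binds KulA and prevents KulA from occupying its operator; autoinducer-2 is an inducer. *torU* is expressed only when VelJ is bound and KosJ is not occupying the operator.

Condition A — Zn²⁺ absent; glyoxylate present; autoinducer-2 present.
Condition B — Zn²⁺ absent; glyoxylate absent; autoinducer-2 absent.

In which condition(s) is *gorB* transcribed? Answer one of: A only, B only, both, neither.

Condition A:
Zn²⁺ is absent, so VelJ is inactive.
Glyoxylate is present, so KosJ is active.
With repressor KosJ bound, *torU* is not transcribed.
So TorU is not produced.
Autoinducer-2 is present, so KulA is inactive.
With no repressor bound, *dovC* is transcribed.
So DovC is produced and active.
No repressor is bound and DovC is active, so *gorB* is transcribed.
→ *gorB* is ON in A.
Condition B:
Zn²⁺ is absent, so VelJ is inactive.
Glyoxylate is absent, so KosJ is inactive.
Required activator VelJ is absent, so *torU* is not transcribed.
So TorU is not produced.
Autoinducer-2 is absent, so KulA is active.
With repressor KulA bound, *dovC* is not transcribed.
So DovC is not produced.
Required activator DovC is absent, so *gorB* is not transcribed.
→ *gorB* is OFF in B.

A only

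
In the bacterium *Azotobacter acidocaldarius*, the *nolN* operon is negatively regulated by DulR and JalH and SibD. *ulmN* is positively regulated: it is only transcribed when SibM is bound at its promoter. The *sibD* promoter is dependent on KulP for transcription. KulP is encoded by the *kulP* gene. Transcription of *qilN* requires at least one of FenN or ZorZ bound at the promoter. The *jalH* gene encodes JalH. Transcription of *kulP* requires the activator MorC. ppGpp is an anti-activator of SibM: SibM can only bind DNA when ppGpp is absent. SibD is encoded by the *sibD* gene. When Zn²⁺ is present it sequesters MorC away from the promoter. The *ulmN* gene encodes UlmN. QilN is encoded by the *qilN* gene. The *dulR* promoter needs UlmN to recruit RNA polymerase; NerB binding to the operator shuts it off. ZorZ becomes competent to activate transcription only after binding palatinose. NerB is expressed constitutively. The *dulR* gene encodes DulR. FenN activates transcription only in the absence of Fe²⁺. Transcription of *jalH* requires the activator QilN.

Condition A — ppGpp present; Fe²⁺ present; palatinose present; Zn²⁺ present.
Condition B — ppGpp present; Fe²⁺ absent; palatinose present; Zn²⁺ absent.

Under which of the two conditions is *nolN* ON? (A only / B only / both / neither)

Condition A:
NerB is produced constitutively and is active.
ppGpp is present, so SibM is inactive.
Required activator SibM is absent, so *ulmN* is not transcribed.
So UlmN is not produced.
With repressor NerB bound, *dulR* is not transcribed.
So DulR is not produced.
Fe²⁺ is present, so FenN is inactive.
Palatinose is present, so ZorZ is active.
Activator ZorZ is present, so *qilN* is transcribed.
So QilN is produced and active.
No repressor is bound and QilN is active, so *jalH* is transcribed.
So JalH is produced and active.
Zn²⁺ is present, so MorC is inactive.
Required activator MorC is absent, so *kulP* is not transcribed.
So KulP is not produced.
Required activator KulP is absent, so *sibD* is not transcribed.
So SibD is not produced.
With repressor JalH bound, *nolN* is not transcribed.
→ *nolN* is OFF in A.
Condition B:
NerB is produced constitutively and is active.
ppGpp is present, so SibM is inactive.
Required activator SibM is absent, so *ulmN* is not transcribed.
So UlmN is not produced.
With repressor NerB bound, *dulR* is not transcribed.
So DulR is not produced.
Fe²⁺ is absent, so FenN is active.
Palatinose is present, so ZorZ is active.
Activator FenN is present, so *qilN* is transcribed.
So QilN is produced and active.
No repressor is bound and QilN is active, so *jalH* is transcribed.
So JalH is produced and active.
Zn²⁺ is absent, so MorC is active.
No repressor is bound and MorC is active, so *kulP* is transcribed.
So KulP is produced and active.
No repressor is bound and KulP is active, so *sibD* is transcribed.
So SibD is produced and active.
With repressor JalH bound, *nolN* is not transcribed.
→ *nolN* is OFF in B.

neither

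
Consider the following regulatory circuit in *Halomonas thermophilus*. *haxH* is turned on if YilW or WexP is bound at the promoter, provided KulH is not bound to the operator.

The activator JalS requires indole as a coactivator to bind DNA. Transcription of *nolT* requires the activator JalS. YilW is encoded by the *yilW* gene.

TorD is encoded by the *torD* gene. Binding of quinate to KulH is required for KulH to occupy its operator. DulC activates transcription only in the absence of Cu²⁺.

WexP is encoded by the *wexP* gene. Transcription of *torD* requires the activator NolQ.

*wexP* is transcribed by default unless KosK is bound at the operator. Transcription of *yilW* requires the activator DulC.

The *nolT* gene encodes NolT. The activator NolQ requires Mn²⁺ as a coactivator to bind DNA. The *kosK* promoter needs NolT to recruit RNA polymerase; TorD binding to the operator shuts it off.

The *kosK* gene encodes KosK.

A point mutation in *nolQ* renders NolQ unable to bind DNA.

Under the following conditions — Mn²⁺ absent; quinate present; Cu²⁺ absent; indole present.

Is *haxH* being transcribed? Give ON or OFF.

Cu²⁺ is absent, so DulC is active.
No repressor is bound and DulC is active, so *yilW* is transcribed.
So YilW is produced and active.
Quinate is present, so KulH is active.
NolQ is non-functional in this strain, so it has no effect.
Required activator NolQ is absent, so *torD* is not transcribed.
So TorD is not produced.
Indole is present, so JalS is active.
No repressor is bound and JalS is active, so *nolT* is transcribed.
So NolT is produced and active.
No repressor is bound and NolT is active, so *kosK* is transcribed.
So KosK is produced and active.
With repressor KosK bound, *wexP* is not transcribed.
So WexP is not produced.
With repressor KulH bound, *haxH* is not transcribed.

OFF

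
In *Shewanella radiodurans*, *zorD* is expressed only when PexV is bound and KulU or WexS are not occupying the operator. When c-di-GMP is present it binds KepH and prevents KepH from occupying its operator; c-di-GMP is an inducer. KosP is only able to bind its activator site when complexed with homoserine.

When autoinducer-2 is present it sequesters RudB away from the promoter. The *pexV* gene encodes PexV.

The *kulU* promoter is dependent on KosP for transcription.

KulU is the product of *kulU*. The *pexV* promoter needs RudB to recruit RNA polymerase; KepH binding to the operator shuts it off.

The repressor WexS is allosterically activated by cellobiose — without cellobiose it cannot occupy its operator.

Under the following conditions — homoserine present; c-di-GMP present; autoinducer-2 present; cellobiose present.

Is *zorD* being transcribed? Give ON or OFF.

c-di-GMP is present, so KepH is inactive.
Autoinducer-2 is present, so RudB is inactive.
Required activator RudB is absent, so *pexV* is not transcribed.
So PexV is not produced.
Homoserine is present, so KosP is active.
No repressor is bound and KosP is active, so *kulU* is transcribed.
So KulU is produced and active.
Cellobiose is present, so WexS is active.
With repressor KulU bound, *zorD* is not transcribed.

OFF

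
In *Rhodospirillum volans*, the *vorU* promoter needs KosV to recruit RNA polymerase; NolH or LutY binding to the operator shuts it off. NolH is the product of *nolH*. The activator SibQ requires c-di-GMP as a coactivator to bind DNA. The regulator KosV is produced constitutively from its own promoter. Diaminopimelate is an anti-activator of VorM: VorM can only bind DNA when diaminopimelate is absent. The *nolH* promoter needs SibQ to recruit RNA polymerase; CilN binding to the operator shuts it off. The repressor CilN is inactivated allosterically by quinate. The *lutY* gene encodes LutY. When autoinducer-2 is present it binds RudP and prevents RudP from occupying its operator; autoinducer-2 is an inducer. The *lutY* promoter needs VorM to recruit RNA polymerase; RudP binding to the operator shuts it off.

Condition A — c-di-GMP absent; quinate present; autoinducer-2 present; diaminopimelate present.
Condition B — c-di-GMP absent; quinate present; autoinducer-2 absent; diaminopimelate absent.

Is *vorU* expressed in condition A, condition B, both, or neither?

both

Condition A:
c-di-GMP is absent, so SibQ is inactive.
Quinate is present, so CilN is inactive.
Required activator SibQ is absent, so *nolH* is not transcribed.
So NolH is not produced.
KosV is produced constitutively and is active.
Autoinducer-2 is present, so RudP is inactive.
Diaminopimelate is present, so VorM is inactive.
Required activator VorM is absent, so *lutY* is not transcribed.
So LutY is not produced.
No repressor is bound and KosV is active, so *vorU* is transcribed.
→ *vorU* is ON in A.
Condition B:
c-di-GMP is absent, so SibQ is inactive.
Quinate is present, so CilN is inactive.
Required activator SibQ is absent, so *nolH* is not transcribed.
So NolH is not produced.
KosV is produced constitutively and is active.
Autoinducer-2 is absent, so RudP is active.
Diaminopimelate is absent, so VorM is active.
With repressor RudP bound, *lutY* is not transcribed.
So LutY is not produced.
No repressor is bound and KosV is active, so *vorU* is transcribed.
→ *vorU* is ON in B.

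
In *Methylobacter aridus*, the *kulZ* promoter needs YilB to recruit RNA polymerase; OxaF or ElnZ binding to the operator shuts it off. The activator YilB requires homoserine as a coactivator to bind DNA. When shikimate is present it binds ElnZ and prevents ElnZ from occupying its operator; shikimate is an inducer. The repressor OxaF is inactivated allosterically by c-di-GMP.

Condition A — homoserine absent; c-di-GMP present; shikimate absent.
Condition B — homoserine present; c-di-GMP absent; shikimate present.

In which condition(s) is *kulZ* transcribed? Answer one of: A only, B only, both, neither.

neither

Condition A:
Homoserine is absent, so YilB is inactive.
c-di-GMP is present, so OxaF is inactive.
Shikimate is absent, so ElnZ is active.
With repressor ElnZ bound, *kulZ* is not transcribed.
→ *kulZ* is OFF in A.
Condition B:
Homoserine is present, so YilB is active.
c-di-GMP is absent, so OxaF is active.
Shikimate is present, so ElnZ is inactive.
With repressor OxaF bound, *kulZ* is not transcribed.
→ *kulZ* is OFF in B.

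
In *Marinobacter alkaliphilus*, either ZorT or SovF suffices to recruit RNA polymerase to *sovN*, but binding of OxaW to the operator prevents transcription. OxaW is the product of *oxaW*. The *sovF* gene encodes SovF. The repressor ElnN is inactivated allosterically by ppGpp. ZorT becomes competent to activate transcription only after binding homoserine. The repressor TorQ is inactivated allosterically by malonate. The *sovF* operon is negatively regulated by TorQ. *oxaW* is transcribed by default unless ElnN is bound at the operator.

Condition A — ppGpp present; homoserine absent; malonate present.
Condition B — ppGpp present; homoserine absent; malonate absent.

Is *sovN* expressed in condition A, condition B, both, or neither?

neither

Condition A:
ppGpp is present, so ElnN is inactive.
With no repressor bound, *oxaW* is transcribed.
So OxaW is produced and active.
Homoserine is absent, so ZorT is inactive.
Malonate is present, so TorQ is inactive.
With no repressor bound, *sovF* is transcribed.
So SovF is produced and active.
With repressor OxaW bound, *sovN* is not transcribed.
→ *sovN* is OFF in A.
Condition B:
ppGpp is present, so ElnN is inactive.
With no repressor bound, *oxaW* is transcribed.
So OxaW is produced and active.
Homoserine is absent, so ZorT is inactive.
Malonate is absent, so TorQ is active.
With repressor TorQ bound, *sovF* is not transcribed.
So SovF is not produced.
With repressor OxaW bound, *sovN* is not transcribed.
→ *sovN* is OFF in B.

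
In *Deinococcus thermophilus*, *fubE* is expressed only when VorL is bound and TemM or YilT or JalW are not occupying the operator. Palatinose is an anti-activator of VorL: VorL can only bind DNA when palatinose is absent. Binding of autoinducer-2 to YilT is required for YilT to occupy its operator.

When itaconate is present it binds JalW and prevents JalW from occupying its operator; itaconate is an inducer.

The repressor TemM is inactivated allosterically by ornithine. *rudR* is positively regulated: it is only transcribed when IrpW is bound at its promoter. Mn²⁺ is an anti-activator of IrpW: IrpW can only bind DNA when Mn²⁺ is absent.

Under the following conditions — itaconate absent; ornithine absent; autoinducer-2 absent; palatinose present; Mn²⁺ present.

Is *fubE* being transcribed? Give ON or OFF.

Palatinose is present, so VorL is inactive.
Ornithine is absent, so TemM is active.
Autoinducer-2 is absent, so YilT is inactive.
Itaconate is absent, so JalW is active.
With repressor TemM bound, *fubE* is not transcribed.

OFF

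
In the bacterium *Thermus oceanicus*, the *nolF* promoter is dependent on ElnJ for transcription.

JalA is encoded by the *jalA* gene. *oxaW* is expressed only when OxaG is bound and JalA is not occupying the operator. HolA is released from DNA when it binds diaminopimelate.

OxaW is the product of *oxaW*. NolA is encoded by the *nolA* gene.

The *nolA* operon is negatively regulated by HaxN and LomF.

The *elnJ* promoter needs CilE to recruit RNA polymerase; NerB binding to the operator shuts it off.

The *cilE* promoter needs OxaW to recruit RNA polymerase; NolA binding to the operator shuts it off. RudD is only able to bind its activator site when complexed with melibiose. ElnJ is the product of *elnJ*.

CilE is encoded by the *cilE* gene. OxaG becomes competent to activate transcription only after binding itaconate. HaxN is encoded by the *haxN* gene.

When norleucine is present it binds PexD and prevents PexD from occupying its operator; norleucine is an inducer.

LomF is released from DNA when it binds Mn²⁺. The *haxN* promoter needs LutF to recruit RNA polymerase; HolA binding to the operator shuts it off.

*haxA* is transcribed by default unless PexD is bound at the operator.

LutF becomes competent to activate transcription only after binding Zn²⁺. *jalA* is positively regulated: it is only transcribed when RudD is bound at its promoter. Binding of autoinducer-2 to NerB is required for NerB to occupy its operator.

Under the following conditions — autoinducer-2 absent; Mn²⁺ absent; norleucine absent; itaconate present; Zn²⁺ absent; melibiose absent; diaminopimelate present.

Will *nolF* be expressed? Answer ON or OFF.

Zn²⁺ is absent, so LutF is inactive.
Diaminopimelate is present, so HolA is inactive.
Required activator LutF is absent, so *haxN* is not transcribed.
So HaxN is not produced.
Mn²⁺ is absent, so LomF is active.
With repressor LomF bound, *nolA* is not transcribed.
So NolA is not produced.
Itaconate is present, so OxaG is active.
Melibiose is absent, so RudD is inactive.
Required activator RudD is absent, so *jalA* is not transcribed.
So JalA is not produced.
No repressor is bound and OxaG is active, so *oxaW* is transcribed.
So OxaW is produced and active.
No repressor is bound and OxaW is active, so *cilE* is transcribed.
So CilE is produced and active.
Autoinducer-2 is absent, so NerB is inactive.
No repressor is bound and CilE is active, so *elnJ* is transcribed.
So ElnJ is produced and active.
No repressor is bound and ElnJ is active, so *nolF* is transcribed.

ON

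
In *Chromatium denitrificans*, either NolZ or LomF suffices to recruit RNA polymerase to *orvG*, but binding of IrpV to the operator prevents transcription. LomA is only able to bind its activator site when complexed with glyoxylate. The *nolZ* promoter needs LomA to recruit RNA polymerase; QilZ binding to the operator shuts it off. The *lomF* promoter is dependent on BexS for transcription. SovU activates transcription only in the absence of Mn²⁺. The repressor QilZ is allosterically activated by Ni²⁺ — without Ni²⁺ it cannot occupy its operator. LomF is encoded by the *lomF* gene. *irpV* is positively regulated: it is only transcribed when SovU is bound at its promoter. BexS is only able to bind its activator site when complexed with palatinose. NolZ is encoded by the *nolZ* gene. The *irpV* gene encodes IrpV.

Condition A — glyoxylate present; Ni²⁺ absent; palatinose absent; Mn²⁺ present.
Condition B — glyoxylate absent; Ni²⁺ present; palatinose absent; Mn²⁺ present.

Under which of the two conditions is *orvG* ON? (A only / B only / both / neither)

A only

Condition A:
Glyoxylate is present, so LomA is active.
Ni²⁺ is absent, so QilZ is inactive.
No repressor is bound and LomA is active, so *nolZ* is transcribed.
So NolZ is produced and active.
Palatinose is absent, so BexS is inactive.
Required activator BexS is absent, so *lomF* is not transcribed.
So LomF is not produced.
Mn²⁺ is present, so SovU is inactive.
Required activator SovU is absent, so *irpV* is not transcribed.
So IrpV is not produced.
Activator NolZ is present, so *orvG* is transcribed.
→ *orvG* is ON in A.
Condition B:
Glyoxylate is absent, so LomA is inactive.
Ni²⁺ is present, so QilZ is active.
With repressor QilZ bound, *nolZ* is not transcribed.
So NolZ is not produced.
Palatinose is absent, so BexS is inactive.
Required activator BexS is absent, so *lomF* is not transcribed.
So LomF is not produced.
Mn²⁺ is present, so SovU is inactive.
Required activator SovU is absent, so *irpV* is not transcribed.
So IrpV is not produced.
No activator is available at the *orvG* promoter, so *orvG* is not transcribed.
→ *orvG* is OFF in B.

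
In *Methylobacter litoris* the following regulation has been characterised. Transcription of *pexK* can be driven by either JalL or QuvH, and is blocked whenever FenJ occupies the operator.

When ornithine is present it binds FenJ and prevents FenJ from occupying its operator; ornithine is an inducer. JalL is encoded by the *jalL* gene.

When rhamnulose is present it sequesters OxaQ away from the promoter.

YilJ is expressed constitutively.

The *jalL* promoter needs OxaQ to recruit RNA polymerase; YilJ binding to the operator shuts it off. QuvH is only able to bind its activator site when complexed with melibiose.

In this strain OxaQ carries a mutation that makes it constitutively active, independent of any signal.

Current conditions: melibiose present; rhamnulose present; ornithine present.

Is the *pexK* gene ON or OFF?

Ornithine is present, so FenJ is inactive.
OxaQ is constitutively active in this strain.
YilJ is produced constitutively and is active.
With repressor YilJ bound, *jalL* is not transcribed.
So JalL is not produced.
Melibiose is present, so QuvH is active.
Activator QuvH is present, so *pexK* is transcribed.

ON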